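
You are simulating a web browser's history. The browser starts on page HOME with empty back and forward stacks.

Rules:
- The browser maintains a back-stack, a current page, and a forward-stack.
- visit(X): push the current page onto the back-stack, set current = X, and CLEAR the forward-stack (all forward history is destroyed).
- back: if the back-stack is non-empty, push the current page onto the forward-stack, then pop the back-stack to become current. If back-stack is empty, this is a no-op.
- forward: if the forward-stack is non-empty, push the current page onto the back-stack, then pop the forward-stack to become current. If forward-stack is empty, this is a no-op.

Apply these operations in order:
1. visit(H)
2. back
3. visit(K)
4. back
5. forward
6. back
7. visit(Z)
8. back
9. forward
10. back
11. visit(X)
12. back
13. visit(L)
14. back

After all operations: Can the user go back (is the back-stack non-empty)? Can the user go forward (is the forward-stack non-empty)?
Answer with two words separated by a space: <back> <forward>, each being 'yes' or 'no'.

Answer: no yes

Derivation:
After 1 (visit(H)): cur=H back=1 fwd=0
After 2 (back): cur=HOME back=0 fwd=1
After 3 (visit(K)): cur=K back=1 fwd=0
After 4 (back): cur=HOME back=0 fwd=1
After 5 (forward): cur=K back=1 fwd=0
After 6 (back): cur=HOME back=0 fwd=1
After 7 (visit(Z)): cur=Z back=1 fwd=0
After 8 (back): cur=HOME back=0 fwd=1
After 9 (forward): cur=Z back=1 fwd=0
After 10 (back): cur=HOME back=0 fwd=1
After 11 (visit(X)): cur=X back=1 fwd=0
After 12 (back): cur=HOME back=0 fwd=1
After 13 (visit(L)): cur=L back=1 fwd=0
After 14 (back): cur=HOME back=0 fwd=1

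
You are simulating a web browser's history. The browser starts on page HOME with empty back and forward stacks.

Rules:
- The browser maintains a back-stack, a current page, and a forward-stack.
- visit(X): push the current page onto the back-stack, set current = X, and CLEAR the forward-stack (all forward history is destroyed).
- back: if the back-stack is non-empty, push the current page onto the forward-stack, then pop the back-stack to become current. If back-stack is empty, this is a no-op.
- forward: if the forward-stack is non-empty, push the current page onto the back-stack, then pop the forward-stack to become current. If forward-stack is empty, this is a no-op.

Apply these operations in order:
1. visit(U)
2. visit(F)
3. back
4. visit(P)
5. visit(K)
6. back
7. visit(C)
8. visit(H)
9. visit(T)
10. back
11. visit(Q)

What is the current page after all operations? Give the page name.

After 1 (visit(U)): cur=U back=1 fwd=0
After 2 (visit(F)): cur=F back=2 fwd=0
After 3 (back): cur=U back=1 fwd=1
After 4 (visit(P)): cur=P back=2 fwd=0
After 5 (visit(K)): cur=K back=3 fwd=0
After 6 (back): cur=P back=2 fwd=1
After 7 (visit(C)): cur=C back=3 fwd=0
After 8 (visit(H)): cur=H back=4 fwd=0
After 9 (visit(T)): cur=T back=5 fwd=0
After 10 (back): cur=H back=4 fwd=1
After 11 (visit(Q)): cur=Q back=5 fwd=0

Answer: Q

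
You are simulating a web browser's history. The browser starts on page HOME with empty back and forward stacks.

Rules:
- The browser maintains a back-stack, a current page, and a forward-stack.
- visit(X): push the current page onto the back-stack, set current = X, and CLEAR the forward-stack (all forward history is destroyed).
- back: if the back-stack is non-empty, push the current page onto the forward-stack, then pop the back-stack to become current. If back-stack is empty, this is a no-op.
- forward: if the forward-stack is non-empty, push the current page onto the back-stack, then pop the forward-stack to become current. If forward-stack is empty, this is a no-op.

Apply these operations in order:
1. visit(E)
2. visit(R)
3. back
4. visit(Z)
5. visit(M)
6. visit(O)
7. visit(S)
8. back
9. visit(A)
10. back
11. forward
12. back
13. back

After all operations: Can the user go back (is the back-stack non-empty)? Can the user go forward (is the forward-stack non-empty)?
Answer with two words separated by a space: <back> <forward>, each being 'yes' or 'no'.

Answer: yes yes

Derivation:
After 1 (visit(E)): cur=E back=1 fwd=0
After 2 (visit(R)): cur=R back=2 fwd=0
After 3 (back): cur=E back=1 fwd=1
After 4 (visit(Z)): cur=Z back=2 fwd=0
After 5 (visit(M)): cur=M back=3 fwd=0
After 6 (visit(O)): cur=O back=4 fwd=0
After 7 (visit(S)): cur=S back=5 fwd=0
After 8 (back): cur=O back=4 fwd=1
After 9 (visit(A)): cur=A back=5 fwd=0
After 10 (back): cur=O back=4 fwd=1
After 11 (forward): cur=A back=5 fwd=0
After 12 (back): cur=O back=4 fwd=1
After 13 (back): cur=M back=3 fwd=2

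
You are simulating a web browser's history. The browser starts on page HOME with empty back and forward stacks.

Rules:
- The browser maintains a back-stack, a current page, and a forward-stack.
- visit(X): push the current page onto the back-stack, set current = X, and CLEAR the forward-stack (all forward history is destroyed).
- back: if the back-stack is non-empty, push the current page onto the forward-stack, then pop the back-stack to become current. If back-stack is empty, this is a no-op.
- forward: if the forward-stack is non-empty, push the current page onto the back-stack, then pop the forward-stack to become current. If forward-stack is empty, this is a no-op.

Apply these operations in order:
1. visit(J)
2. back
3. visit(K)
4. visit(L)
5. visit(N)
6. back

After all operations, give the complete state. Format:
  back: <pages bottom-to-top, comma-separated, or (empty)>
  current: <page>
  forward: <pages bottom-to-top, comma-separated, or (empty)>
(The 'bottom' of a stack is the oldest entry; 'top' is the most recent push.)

After 1 (visit(J)): cur=J back=1 fwd=0
After 2 (back): cur=HOME back=0 fwd=1
After 3 (visit(K)): cur=K back=1 fwd=0
After 4 (visit(L)): cur=L back=2 fwd=0
After 5 (visit(N)): cur=N back=3 fwd=0
After 6 (back): cur=L back=2 fwd=1

Answer: back: HOME,K
current: L
forward: N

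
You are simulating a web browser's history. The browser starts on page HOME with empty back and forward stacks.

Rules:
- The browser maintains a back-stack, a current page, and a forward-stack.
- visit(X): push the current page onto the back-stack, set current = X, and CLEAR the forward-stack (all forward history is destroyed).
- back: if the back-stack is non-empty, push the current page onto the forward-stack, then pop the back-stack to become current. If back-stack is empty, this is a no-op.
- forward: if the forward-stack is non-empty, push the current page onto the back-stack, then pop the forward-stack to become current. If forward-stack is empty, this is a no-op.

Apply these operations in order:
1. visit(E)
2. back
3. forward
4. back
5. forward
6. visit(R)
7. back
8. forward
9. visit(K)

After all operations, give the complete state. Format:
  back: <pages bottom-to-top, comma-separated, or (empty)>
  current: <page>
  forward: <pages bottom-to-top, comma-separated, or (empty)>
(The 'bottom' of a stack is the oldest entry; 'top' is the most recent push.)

After 1 (visit(E)): cur=E back=1 fwd=0
After 2 (back): cur=HOME back=0 fwd=1
After 3 (forward): cur=E back=1 fwd=0
After 4 (back): cur=HOME back=0 fwd=1
After 5 (forward): cur=E back=1 fwd=0
After 6 (visit(R)): cur=R back=2 fwd=0
After 7 (back): cur=E back=1 fwd=1
After 8 (forward): cur=R back=2 fwd=0
After 9 (visit(K)): cur=K back=3 fwd=0

Answer: back: HOME,E,R
current: K
forward: (empty)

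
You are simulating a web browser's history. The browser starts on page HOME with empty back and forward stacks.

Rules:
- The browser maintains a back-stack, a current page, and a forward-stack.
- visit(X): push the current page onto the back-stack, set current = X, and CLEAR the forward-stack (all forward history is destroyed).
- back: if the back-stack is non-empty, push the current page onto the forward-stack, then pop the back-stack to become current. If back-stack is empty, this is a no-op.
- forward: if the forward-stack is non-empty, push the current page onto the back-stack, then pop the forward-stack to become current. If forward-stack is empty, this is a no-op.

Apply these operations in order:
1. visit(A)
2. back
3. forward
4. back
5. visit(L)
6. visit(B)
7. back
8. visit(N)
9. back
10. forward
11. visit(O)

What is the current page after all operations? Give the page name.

After 1 (visit(A)): cur=A back=1 fwd=0
After 2 (back): cur=HOME back=0 fwd=1
After 3 (forward): cur=A back=1 fwd=0
After 4 (back): cur=HOME back=0 fwd=1
After 5 (visit(L)): cur=L back=1 fwd=0
After 6 (visit(B)): cur=B back=2 fwd=0
After 7 (back): cur=L back=1 fwd=1
After 8 (visit(N)): cur=N back=2 fwd=0
After 9 (back): cur=L back=1 fwd=1
After 10 (forward): cur=N back=2 fwd=0
After 11 (visit(O)): cur=O back=3 fwd=0

Answer: O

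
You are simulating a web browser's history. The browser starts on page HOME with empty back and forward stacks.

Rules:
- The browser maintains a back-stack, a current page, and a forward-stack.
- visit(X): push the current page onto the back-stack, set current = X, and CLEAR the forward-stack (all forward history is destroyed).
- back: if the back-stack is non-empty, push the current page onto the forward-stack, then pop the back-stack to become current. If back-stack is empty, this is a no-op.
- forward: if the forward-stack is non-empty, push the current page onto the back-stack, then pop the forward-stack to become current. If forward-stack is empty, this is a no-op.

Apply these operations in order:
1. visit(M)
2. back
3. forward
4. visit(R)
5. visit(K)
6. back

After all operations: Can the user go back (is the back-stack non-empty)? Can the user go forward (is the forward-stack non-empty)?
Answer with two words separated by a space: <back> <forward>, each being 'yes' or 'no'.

Answer: yes yes

Derivation:
After 1 (visit(M)): cur=M back=1 fwd=0
After 2 (back): cur=HOME back=0 fwd=1
After 3 (forward): cur=M back=1 fwd=0
After 4 (visit(R)): cur=R back=2 fwd=0
After 5 (visit(K)): cur=K back=3 fwd=0
After 6 (back): cur=R back=2 fwd=1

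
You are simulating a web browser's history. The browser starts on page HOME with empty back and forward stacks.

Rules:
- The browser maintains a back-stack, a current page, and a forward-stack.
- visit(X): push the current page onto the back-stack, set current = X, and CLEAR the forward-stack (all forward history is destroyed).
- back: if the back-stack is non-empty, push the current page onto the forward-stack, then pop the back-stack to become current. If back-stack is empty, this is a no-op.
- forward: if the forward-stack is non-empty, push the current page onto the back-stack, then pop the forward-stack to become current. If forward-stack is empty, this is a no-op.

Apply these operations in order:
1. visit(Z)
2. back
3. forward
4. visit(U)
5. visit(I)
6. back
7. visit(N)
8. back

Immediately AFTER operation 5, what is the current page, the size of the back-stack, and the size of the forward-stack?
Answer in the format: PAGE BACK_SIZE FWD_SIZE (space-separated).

After 1 (visit(Z)): cur=Z back=1 fwd=0
After 2 (back): cur=HOME back=0 fwd=1
After 3 (forward): cur=Z back=1 fwd=0
After 4 (visit(U)): cur=U back=2 fwd=0
After 5 (visit(I)): cur=I back=3 fwd=0

I 3 0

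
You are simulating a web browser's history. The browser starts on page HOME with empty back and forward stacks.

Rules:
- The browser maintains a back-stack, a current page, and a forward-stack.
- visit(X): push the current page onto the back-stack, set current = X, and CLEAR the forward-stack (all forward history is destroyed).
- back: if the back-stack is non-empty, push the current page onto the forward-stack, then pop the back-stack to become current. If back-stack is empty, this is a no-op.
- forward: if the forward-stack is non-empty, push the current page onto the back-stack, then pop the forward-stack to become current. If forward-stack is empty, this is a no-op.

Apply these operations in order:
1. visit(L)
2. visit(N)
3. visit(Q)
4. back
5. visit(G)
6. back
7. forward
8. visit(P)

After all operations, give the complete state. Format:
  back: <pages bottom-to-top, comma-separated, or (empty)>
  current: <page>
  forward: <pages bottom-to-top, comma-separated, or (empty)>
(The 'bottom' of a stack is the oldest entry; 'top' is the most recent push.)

After 1 (visit(L)): cur=L back=1 fwd=0
After 2 (visit(N)): cur=N back=2 fwd=0
After 3 (visit(Q)): cur=Q back=3 fwd=0
After 4 (back): cur=N back=2 fwd=1
After 5 (visit(G)): cur=G back=3 fwd=0
After 6 (back): cur=N back=2 fwd=1
After 7 (forward): cur=G back=3 fwd=0
After 8 (visit(P)): cur=P back=4 fwd=0

Answer: back: HOME,L,N,G
current: P
forward: (empty)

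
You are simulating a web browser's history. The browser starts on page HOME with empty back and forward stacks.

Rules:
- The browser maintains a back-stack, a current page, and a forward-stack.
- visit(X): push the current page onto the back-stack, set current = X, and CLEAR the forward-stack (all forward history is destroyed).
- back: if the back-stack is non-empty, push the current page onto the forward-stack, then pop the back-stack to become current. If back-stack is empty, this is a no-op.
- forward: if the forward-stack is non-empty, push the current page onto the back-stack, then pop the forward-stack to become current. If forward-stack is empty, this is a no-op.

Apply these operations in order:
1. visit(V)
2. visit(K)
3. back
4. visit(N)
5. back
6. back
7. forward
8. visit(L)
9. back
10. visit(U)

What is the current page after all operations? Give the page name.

Answer: U

Derivation:
After 1 (visit(V)): cur=V back=1 fwd=0
After 2 (visit(K)): cur=K back=2 fwd=0
After 3 (back): cur=V back=1 fwd=1
After 4 (visit(N)): cur=N back=2 fwd=0
After 5 (back): cur=V back=1 fwd=1
After 6 (back): cur=HOME back=0 fwd=2
After 7 (forward): cur=V back=1 fwd=1
After 8 (visit(L)): cur=L back=2 fwd=0
After 9 (back): cur=V back=1 fwd=1
After 10 (visit(U)): cur=U back=2 fwd=0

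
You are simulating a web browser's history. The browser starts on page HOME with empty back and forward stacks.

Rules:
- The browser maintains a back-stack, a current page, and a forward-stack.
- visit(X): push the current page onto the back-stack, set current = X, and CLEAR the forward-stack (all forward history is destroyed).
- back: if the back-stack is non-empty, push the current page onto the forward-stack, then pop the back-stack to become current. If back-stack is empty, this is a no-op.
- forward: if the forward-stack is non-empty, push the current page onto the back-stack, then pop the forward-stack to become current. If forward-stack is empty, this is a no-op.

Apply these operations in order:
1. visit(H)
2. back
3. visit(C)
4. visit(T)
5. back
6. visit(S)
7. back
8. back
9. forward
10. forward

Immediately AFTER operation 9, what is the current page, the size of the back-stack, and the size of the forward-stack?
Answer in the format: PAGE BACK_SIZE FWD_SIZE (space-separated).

After 1 (visit(H)): cur=H back=1 fwd=0
After 2 (back): cur=HOME back=0 fwd=1
After 3 (visit(C)): cur=C back=1 fwd=0
After 4 (visit(T)): cur=T back=2 fwd=0
After 5 (back): cur=C back=1 fwd=1
After 6 (visit(S)): cur=S back=2 fwd=0
After 7 (back): cur=C back=1 fwd=1
After 8 (back): cur=HOME back=0 fwd=2
After 9 (forward): cur=C back=1 fwd=1

C 1 1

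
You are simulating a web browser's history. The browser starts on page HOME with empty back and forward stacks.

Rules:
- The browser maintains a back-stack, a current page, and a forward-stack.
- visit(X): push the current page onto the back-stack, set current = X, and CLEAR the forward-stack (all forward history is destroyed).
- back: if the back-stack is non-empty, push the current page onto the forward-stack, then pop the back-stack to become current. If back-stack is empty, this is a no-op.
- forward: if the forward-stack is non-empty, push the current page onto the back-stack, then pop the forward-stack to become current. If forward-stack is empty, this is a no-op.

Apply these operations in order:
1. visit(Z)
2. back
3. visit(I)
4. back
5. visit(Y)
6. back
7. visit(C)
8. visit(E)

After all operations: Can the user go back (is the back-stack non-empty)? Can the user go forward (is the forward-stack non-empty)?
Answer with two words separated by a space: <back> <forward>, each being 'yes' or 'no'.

After 1 (visit(Z)): cur=Z back=1 fwd=0
After 2 (back): cur=HOME back=0 fwd=1
After 3 (visit(I)): cur=I back=1 fwd=0
After 4 (back): cur=HOME back=0 fwd=1
After 5 (visit(Y)): cur=Y back=1 fwd=0
After 6 (back): cur=HOME back=0 fwd=1
After 7 (visit(C)): cur=C back=1 fwd=0
After 8 (visit(E)): cur=E back=2 fwd=0

Answer: yes no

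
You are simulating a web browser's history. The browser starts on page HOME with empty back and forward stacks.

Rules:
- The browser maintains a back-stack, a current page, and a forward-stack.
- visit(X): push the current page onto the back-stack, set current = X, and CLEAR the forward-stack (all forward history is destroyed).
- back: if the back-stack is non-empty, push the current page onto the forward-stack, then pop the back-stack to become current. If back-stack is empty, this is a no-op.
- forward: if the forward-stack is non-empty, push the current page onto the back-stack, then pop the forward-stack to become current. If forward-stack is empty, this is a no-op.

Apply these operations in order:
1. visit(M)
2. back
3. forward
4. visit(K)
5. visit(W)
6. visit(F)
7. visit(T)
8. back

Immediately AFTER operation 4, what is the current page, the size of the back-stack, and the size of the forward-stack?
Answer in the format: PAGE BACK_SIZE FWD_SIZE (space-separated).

After 1 (visit(M)): cur=M back=1 fwd=0
After 2 (back): cur=HOME back=0 fwd=1
After 3 (forward): cur=M back=1 fwd=0
After 4 (visit(K)): cur=K back=2 fwd=0

K 2 0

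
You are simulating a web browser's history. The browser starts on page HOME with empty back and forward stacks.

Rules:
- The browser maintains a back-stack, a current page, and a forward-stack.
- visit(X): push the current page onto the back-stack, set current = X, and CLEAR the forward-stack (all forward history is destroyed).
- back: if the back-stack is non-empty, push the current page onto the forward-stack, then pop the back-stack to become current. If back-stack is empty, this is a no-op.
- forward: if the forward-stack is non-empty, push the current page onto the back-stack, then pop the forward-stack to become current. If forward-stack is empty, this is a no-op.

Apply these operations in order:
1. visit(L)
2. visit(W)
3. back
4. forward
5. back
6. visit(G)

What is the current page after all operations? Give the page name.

Answer: G

Derivation:
After 1 (visit(L)): cur=L back=1 fwd=0
After 2 (visit(W)): cur=W back=2 fwd=0
After 3 (back): cur=L back=1 fwd=1
After 4 (forward): cur=W back=2 fwd=0
After 5 (back): cur=L back=1 fwd=1
After 6 (visit(G)): cur=G back=2 fwd=0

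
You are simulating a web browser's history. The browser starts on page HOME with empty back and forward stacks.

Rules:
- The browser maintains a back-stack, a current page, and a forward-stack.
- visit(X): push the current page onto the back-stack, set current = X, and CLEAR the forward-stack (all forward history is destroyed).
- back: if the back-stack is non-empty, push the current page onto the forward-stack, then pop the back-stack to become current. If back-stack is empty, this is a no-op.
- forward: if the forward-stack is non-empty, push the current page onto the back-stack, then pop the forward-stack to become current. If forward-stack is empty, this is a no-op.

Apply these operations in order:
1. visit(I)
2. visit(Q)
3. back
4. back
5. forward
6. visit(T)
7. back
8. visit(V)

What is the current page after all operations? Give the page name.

After 1 (visit(I)): cur=I back=1 fwd=0
After 2 (visit(Q)): cur=Q back=2 fwd=0
After 3 (back): cur=I back=1 fwd=1
After 4 (back): cur=HOME back=0 fwd=2
After 5 (forward): cur=I back=1 fwd=1
After 6 (visit(T)): cur=T back=2 fwd=0
After 7 (back): cur=I back=1 fwd=1
After 8 (visit(V)): cur=V back=2 fwd=0

Answer: V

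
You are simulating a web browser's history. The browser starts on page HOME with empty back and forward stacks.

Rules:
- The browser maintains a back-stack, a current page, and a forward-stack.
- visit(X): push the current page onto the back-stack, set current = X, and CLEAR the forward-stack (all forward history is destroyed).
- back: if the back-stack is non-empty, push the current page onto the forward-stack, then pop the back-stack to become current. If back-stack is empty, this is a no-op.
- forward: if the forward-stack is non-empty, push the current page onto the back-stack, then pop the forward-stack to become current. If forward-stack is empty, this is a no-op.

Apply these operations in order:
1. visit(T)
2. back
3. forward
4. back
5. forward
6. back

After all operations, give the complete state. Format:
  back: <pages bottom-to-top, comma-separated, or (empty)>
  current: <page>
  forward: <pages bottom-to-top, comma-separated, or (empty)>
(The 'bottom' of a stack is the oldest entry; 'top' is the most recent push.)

Answer: back: (empty)
current: HOME
forward: T

Derivation:
After 1 (visit(T)): cur=T back=1 fwd=0
After 2 (back): cur=HOME back=0 fwd=1
After 3 (forward): cur=T back=1 fwd=0
After 4 (back): cur=HOME back=0 fwd=1
After 5 (forward): cur=T back=1 fwd=0
After 6 (back): cur=HOME back=0 fwd=1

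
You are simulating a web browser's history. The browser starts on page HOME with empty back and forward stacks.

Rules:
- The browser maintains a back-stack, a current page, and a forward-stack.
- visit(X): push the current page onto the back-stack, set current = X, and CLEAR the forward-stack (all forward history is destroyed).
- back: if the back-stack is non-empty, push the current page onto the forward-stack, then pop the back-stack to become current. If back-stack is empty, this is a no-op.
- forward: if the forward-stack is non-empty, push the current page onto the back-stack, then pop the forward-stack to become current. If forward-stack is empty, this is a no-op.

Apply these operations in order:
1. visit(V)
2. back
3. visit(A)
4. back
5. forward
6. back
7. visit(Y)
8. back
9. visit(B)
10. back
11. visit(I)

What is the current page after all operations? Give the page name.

After 1 (visit(V)): cur=V back=1 fwd=0
After 2 (back): cur=HOME back=0 fwd=1
After 3 (visit(A)): cur=A back=1 fwd=0
After 4 (back): cur=HOME back=0 fwd=1
After 5 (forward): cur=A back=1 fwd=0
After 6 (back): cur=HOME back=0 fwd=1
After 7 (visit(Y)): cur=Y back=1 fwd=0
After 8 (back): cur=HOME back=0 fwd=1
After 9 (visit(B)): cur=B back=1 fwd=0
After 10 (back): cur=HOME back=0 fwd=1
After 11 (visit(I)): cur=I back=1 fwd=0

Answer: I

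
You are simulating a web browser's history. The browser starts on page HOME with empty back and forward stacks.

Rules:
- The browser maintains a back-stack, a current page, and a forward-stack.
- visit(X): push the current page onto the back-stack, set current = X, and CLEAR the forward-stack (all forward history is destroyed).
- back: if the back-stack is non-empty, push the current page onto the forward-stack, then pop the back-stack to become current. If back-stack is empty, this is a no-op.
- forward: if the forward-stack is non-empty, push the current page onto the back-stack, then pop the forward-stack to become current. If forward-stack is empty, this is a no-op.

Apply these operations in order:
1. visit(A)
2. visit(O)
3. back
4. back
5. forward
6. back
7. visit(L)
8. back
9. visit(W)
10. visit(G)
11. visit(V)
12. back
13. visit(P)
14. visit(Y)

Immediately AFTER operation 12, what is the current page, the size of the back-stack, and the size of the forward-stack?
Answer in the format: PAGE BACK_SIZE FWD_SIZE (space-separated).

After 1 (visit(A)): cur=A back=1 fwd=0
After 2 (visit(O)): cur=O back=2 fwd=0
After 3 (back): cur=A back=1 fwd=1
After 4 (back): cur=HOME back=0 fwd=2
After 5 (forward): cur=A back=1 fwd=1
After 6 (back): cur=HOME back=0 fwd=2
After 7 (visit(L)): cur=L back=1 fwd=0
After 8 (back): cur=HOME back=0 fwd=1
After 9 (visit(W)): cur=W back=1 fwd=0
After 10 (visit(G)): cur=G back=2 fwd=0
After 11 (visit(V)): cur=V back=3 fwd=0
After 12 (back): cur=G back=2 fwd=1

G 2 1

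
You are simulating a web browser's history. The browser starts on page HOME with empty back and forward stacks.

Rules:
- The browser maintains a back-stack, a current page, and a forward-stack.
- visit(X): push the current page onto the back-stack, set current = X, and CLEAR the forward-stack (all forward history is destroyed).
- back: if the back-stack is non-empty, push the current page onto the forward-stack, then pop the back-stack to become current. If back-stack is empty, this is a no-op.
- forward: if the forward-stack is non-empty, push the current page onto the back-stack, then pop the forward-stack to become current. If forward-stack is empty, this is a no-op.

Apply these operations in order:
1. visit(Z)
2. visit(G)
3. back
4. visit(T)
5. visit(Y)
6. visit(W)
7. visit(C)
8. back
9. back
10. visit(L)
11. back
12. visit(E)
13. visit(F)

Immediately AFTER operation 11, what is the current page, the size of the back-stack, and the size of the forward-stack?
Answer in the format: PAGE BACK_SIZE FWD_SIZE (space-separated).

After 1 (visit(Z)): cur=Z back=1 fwd=0
After 2 (visit(G)): cur=G back=2 fwd=0
After 3 (back): cur=Z back=1 fwd=1
After 4 (visit(T)): cur=T back=2 fwd=0
After 5 (visit(Y)): cur=Y back=3 fwd=0
After 6 (visit(W)): cur=W back=4 fwd=0
After 7 (visit(C)): cur=C back=5 fwd=0
After 8 (back): cur=W back=4 fwd=1
After 9 (back): cur=Y back=3 fwd=2
After 10 (visit(L)): cur=L back=4 fwd=0
After 11 (back): cur=Y back=3 fwd=1

Y 3 1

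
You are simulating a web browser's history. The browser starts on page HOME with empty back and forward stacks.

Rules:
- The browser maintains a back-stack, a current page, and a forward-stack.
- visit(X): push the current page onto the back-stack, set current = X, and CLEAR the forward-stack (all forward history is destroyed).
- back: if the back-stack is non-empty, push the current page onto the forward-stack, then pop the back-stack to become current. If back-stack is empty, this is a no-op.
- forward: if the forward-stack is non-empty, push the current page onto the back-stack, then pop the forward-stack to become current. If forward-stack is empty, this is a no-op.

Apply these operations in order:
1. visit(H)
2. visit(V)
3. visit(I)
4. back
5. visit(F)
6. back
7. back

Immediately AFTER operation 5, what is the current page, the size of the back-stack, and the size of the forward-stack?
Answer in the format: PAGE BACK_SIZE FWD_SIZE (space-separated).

After 1 (visit(H)): cur=H back=1 fwd=0
After 2 (visit(V)): cur=V back=2 fwd=0
After 3 (visit(I)): cur=I back=3 fwd=0
After 4 (back): cur=V back=2 fwd=1
After 5 (visit(F)): cur=F back=3 fwd=0

F 3 0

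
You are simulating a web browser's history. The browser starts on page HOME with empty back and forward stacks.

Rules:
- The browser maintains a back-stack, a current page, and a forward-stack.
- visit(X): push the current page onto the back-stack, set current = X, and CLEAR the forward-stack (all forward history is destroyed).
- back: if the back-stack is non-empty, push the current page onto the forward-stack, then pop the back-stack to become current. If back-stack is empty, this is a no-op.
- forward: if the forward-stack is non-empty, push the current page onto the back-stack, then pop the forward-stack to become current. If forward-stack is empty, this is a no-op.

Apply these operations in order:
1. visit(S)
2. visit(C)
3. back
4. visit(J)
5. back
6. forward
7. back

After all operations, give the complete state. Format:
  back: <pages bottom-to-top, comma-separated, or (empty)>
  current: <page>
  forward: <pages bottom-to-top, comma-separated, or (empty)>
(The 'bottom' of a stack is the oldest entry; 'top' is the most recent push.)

After 1 (visit(S)): cur=S back=1 fwd=0
After 2 (visit(C)): cur=C back=2 fwd=0
After 3 (back): cur=S back=1 fwd=1
After 4 (visit(J)): cur=J back=2 fwd=0
After 5 (back): cur=S back=1 fwd=1
After 6 (forward): cur=J back=2 fwd=0
After 7 (back): cur=S back=1 fwd=1

Answer: back: HOME
current: S
forward: J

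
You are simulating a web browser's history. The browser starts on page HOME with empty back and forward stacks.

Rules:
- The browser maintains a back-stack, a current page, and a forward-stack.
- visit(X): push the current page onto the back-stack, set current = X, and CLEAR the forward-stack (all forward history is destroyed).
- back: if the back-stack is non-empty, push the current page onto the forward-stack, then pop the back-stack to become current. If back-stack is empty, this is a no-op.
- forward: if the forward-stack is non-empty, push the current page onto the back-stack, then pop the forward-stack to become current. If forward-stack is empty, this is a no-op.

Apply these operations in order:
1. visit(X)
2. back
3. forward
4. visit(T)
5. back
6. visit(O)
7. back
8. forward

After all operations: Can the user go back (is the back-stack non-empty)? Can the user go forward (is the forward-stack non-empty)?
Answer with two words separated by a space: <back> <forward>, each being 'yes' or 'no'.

Answer: yes no

Derivation:
After 1 (visit(X)): cur=X back=1 fwd=0
After 2 (back): cur=HOME back=0 fwd=1
After 3 (forward): cur=X back=1 fwd=0
After 4 (visit(T)): cur=T back=2 fwd=0
After 5 (back): cur=X back=1 fwd=1
After 6 (visit(O)): cur=O back=2 fwd=0
After 7 (back): cur=X back=1 fwd=1
After 8 (forward): cur=O back=2 fwd=0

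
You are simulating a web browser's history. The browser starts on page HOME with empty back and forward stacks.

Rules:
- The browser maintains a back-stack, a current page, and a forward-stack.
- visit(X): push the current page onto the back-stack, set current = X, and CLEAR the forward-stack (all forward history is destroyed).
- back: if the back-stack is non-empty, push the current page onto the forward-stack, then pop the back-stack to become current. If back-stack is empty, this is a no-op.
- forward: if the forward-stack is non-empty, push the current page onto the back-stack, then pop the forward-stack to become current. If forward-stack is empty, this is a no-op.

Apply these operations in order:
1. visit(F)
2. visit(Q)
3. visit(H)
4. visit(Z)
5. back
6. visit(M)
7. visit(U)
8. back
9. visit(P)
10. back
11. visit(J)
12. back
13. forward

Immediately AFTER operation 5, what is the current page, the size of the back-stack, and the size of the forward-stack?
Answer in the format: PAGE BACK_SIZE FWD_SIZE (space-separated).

After 1 (visit(F)): cur=F back=1 fwd=0
After 2 (visit(Q)): cur=Q back=2 fwd=0
After 3 (visit(H)): cur=H back=3 fwd=0
After 4 (visit(Z)): cur=Z back=4 fwd=0
After 5 (back): cur=H back=3 fwd=1

H 3 1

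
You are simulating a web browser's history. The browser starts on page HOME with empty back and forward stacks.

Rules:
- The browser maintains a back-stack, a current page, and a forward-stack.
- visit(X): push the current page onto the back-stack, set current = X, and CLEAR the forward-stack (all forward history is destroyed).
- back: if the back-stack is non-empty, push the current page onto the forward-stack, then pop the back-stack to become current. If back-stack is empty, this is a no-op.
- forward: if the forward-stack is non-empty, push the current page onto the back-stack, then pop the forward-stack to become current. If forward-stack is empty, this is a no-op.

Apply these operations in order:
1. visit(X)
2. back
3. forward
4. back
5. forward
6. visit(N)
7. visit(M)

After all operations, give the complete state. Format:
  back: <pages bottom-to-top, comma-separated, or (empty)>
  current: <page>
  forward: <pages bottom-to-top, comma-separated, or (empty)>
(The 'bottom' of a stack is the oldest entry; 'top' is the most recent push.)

Answer: back: HOME,X,N
current: M
forward: (empty)

Derivation:
After 1 (visit(X)): cur=X back=1 fwd=0
After 2 (back): cur=HOME back=0 fwd=1
After 3 (forward): cur=X back=1 fwd=0
After 4 (back): cur=HOME back=0 fwd=1
After 5 (forward): cur=X back=1 fwd=0
After 6 (visit(N)): cur=N back=2 fwd=0
After 7 (visit(M)): cur=M back=3 fwd=0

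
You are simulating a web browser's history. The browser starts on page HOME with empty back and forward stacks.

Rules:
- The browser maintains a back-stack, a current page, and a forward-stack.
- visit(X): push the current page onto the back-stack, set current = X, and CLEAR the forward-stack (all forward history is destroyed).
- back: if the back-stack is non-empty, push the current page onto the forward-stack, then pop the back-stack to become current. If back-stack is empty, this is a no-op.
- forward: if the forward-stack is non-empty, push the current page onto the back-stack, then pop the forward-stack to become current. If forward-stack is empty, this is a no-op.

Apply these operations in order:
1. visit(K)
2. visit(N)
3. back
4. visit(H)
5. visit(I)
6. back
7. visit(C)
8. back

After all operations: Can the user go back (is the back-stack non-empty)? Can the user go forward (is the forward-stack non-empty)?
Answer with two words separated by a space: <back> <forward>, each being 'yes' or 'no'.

After 1 (visit(K)): cur=K back=1 fwd=0
After 2 (visit(N)): cur=N back=2 fwd=0
After 3 (back): cur=K back=1 fwd=1
After 4 (visit(H)): cur=H back=2 fwd=0
After 5 (visit(I)): cur=I back=3 fwd=0
After 6 (back): cur=H back=2 fwd=1
After 7 (visit(C)): cur=C back=3 fwd=0
After 8 (back): cur=H back=2 fwd=1

Answer: yes yes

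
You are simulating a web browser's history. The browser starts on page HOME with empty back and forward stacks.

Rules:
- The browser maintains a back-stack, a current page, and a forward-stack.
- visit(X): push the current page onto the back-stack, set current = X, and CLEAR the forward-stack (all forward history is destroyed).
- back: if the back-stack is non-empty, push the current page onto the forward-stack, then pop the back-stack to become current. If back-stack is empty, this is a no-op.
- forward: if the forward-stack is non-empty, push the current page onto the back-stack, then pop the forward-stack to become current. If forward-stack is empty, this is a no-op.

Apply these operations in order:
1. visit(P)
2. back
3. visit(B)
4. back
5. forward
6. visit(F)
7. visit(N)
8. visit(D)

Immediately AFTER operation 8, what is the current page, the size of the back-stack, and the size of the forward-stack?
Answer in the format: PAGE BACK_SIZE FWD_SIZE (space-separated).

After 1 (visit(P)): cur=P back=1 fwd=0
After 2 (back): cur=HOME back=0 fwd=1
After 3 (visit(B)): cur=B back=1 fwd=0
After 4 (back): cur=HOME back=0 fwd=1
After 5 (forward): cur=B back=1 fwd=0
After 6 (visit(F)): cur=F back=2 fwd=0
After 7 (visit(N)): cur=N back=3 fwd=0
After 8 (visit(D)): cur=D back=4 fwd=0

D 4 0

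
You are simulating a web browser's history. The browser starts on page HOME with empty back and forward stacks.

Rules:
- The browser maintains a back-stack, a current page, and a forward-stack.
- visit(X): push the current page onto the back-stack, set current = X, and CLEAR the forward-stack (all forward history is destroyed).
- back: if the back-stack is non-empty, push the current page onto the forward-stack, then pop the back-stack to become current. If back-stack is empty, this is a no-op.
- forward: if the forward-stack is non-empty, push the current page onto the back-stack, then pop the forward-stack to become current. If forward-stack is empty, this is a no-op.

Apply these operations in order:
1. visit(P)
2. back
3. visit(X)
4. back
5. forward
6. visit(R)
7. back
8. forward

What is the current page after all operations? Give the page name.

Answer: R

Derivation:
After 1 (visit(P)): cur=P back=1 fwd=0
After 2 (back): cur=HOME back=0 fwd=1
After 3 (visit(X)): cur=X back=1 fwd=0
After 4 (back): cur=HOME back=0 fwd=1
After 5 (forward): cur=X back=1 fwd=0
After 6 (visit(R)): cur=R back=2 fwd=0
After 7 (back): cur=X back=1 fwd=1
After 8 (forward): cur=R back=2 fwd=0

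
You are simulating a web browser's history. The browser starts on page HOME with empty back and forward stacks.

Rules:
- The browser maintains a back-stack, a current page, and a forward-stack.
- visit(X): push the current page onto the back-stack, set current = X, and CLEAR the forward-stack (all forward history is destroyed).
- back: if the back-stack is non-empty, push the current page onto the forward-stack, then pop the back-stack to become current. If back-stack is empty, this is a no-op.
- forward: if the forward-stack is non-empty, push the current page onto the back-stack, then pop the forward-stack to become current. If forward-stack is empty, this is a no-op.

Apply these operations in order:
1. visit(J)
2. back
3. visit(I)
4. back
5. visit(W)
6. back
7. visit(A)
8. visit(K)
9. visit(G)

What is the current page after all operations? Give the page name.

After 1 (visit(J)): cur=J back=1 fwd=0
After 2 (back): cur=HOME back=0 fwd=1
After 3 (visit(I)): cur=I back=1 fwd=0
After 4 (back): cur=HOME back=0 fwd=1
After 5 (visit(W)): cur=W back=1 fwd=0
After 6 (back): cur=HOME back=0 fwd=1
After 7 (visit(A)): cur=A back=1 fwd=0
After 8 (visit(K)): cur=K back=2 fwd=0
After 9 (visit(G)): cur=G back=3 fwd=0

Answer: G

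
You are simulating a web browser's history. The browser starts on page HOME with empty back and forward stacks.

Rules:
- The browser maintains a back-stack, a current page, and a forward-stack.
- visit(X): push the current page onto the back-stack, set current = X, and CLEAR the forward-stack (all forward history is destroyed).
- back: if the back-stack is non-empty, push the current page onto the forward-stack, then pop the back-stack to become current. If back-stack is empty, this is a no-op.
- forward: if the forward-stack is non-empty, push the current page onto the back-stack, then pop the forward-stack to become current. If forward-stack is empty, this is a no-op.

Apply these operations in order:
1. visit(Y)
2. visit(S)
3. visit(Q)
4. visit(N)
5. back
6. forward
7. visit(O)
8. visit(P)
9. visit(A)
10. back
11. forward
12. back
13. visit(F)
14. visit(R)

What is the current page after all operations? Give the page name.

After 1 (visit(Y)): cur=Y back=1 fwd=0
After 2 (visit(S)): cur=S back=2 fwd=0
After 3 (visit(Q)): cur=Q back=3 fwd=0
After 4 (visit(N)): cur=N back=4 fwd=0
After 5 (back): cur=Q back=3 fwd=1
After 6 (forward): cur=N back=4 fwd=0
After 7 (visit(O)): cur=O back=5 fwd=0
After 8 (visit(P)): cur=P back=6 fwd=0
After 9 (visit(A)): cur=A back=7 fwd=0
After 10 (back): cur=P back=6 fwd=1
After 11 (forward): cur=A back=7 fwd=0
After 12 (back): cur=P back=6 fwd=1
After 13 (visit(F)): cur=F back=7 fwd=0
After 14 (visit(R)): cur=R back=8 fwd=0

Answer: R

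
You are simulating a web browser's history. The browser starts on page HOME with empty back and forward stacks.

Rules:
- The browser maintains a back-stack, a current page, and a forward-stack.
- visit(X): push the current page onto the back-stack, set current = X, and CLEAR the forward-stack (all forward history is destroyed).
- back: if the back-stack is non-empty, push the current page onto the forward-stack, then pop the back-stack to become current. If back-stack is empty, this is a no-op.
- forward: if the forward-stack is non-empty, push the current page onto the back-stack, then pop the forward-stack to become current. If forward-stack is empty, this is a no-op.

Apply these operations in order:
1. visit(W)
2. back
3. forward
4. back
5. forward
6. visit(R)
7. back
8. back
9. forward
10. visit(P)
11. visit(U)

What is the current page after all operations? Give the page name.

After 1 (visit(W)): cur=W back=1 fwd=0
After 2 (back): cur=HOME back=0 fwd=1
After 3 (forward): cur=W back=1 fwd=0
After 4 (back): cur=HOME back=0 fwd=1
After 5 (forward): cur=W back=1 fwd=0
After 6 (visit(R)): cur=R back=2 fwd=0
After 7 (back): cur=W back=1 fwd=1
After 8 (back): cur=HOME back=0 fwd=2
After 9 (forward): cur=W back=1 fwd=1
After 10 (visit(P)): cur=P back=2 fwd=0
After 11 (visit(U)): cur=U back=3 fwd=0

Answer: U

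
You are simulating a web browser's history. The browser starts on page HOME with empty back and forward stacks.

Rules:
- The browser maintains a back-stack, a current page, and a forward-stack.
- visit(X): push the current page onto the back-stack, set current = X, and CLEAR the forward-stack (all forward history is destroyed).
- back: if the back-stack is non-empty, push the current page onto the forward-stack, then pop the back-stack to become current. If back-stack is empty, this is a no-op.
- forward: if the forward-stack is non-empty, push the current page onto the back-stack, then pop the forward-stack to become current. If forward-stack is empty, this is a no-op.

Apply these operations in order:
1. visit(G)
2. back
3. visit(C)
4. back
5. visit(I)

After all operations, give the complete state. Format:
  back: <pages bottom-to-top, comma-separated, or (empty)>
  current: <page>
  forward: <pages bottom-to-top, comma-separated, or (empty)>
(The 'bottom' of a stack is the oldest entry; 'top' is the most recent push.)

Answer: back: HOME
current: I
forward: (empty)

Derivation:
After 1 (visit(G)): cur=G back=1 fwd=0
After 2 (back): cur=HOME back=0 fwd=1
After 3 (visit(C)): cur=C back=1 fwd=0
After 4 (back): cur=HOME back=0 fwd=1
After 5 (visit(I)): cur=I back=1 fwd=0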